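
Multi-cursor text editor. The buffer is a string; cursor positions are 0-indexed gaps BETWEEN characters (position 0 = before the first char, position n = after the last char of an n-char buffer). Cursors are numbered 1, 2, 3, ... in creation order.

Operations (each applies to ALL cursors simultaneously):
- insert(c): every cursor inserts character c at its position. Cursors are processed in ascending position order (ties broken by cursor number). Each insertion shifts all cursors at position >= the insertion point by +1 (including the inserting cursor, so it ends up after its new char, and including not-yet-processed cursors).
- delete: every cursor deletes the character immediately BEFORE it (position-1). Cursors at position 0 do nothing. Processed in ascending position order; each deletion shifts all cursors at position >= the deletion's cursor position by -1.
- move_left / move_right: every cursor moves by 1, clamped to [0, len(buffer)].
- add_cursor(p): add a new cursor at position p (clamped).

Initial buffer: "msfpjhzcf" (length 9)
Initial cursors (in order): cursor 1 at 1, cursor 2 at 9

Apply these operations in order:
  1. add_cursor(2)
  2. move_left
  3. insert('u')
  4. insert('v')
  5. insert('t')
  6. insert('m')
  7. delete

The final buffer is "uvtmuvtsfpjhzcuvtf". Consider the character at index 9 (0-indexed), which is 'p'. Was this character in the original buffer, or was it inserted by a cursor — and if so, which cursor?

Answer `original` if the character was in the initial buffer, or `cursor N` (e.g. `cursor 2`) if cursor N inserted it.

Answer: original

Derivation:
After op 1 (add_cursor(2)): buffer="msfpjhzcf" (len 9), cursors c1@1 c3@2 c2@9, authorship .........
After op 2 (move_left): buffer="msfpjhzcf" (len 9), cursors c1@0 c3@1 c2@8, authorship .........
After op 3 (insert('u')): buffer="umusfpjhzcuf" (len 12), cursors c1@1 c3@3 c2@11, authorship 1.3.......2.
After op 4 (insert('v')): buffer="uvmuvsfpjhzcuvf" (len 15), cursors c1@2 c3@5 c2@14, authorship 11.33.......22.
After op 5 (insert('t')): buffer="uvtmuvtsfpjhzcuvtf" (len 18), cursors c1@3 c3@7 c2@17, authorship 111.333.......222.
After op 6 (insert('m')): buffer="uvtmmuvtmsfpjhzcuvtmf" (len 21), cursors c1@4 c3@9 c2@20, authorship 1111.3333.......2222.
After op 7 (delete): buffer="uvtmuvtsfpjhzcuvtf" (len 18), cursors c1@3 c3@7 c2@17, authorship 111.333.......222.
Authorship (.=original, N=cursor N): 1 1 1 . 3 3 3 . . . . . . . 2 2 2 .
Index 9: author = original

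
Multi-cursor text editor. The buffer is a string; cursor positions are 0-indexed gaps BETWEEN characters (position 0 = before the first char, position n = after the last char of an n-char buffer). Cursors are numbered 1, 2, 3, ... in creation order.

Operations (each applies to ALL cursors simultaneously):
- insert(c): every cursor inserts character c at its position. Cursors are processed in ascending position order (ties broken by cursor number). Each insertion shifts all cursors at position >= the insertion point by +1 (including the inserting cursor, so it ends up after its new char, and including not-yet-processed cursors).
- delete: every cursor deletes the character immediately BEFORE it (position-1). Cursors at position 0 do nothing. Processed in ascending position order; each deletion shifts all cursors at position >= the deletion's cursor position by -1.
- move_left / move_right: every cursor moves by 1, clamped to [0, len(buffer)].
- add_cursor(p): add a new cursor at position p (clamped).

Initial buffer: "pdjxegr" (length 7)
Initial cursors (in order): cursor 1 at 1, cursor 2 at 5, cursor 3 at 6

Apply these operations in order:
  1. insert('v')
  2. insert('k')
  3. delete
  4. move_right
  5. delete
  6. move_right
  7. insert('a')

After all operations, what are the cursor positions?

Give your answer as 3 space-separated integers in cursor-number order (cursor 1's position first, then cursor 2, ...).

After op 1 (insert('v')): buffer="pvdjxevgvr" (len 10), cursors c1@2 c2@7 c3@9, authorship .1....2.3.
After op 2 (insert('k')): buffer="pvkdjxevkgvkr" (len 13), cursors c1@3 c2@9 c3@12, authorship .11....22.33.
After op 3 (delete): buffer="pvdjxevgvr" (len 10), cursors c1@2 c2@7 c3@9, authorship .1....2.3.
After op 4 (move_right): buffer="pvdjxevgvr" (len 10), cursors c1@3 c2@8 c3@10, authorship .1....2.3.
After op 5 (delete): buffer="pvjxevv" (len 7), cursors c1@2 c2@6 c3@7, authorship .1...23
After op 6 (move_right): buffer="pvjxevv" (len 7), cursors c1@3 c2@7 c3@7, authorship .1...23
After op 7 (insert('a')): buffer="pvjaxevvaa" (len 10), cursors c1@4 c2@10 c3@10, authorship .1.1..2323

Answer: 4 10 10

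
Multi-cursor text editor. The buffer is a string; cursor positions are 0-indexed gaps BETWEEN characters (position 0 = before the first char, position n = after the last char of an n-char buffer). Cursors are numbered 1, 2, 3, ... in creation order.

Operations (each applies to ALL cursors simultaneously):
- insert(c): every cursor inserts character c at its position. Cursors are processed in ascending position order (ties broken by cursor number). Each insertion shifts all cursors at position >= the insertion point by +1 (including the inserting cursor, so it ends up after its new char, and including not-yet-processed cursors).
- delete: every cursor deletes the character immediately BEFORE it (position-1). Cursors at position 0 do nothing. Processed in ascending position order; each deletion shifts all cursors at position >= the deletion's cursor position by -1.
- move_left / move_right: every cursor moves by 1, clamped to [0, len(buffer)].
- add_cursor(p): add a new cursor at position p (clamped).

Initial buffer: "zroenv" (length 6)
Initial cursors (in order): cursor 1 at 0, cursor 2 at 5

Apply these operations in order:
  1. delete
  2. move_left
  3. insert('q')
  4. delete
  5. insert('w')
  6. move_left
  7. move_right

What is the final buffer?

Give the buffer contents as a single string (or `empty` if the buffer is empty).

Answer: wzrowev

Derivation:
After op 1 (delete): buffer="zroev" (len 5), cursors c1@0 c2@4, authorship .....
After op 2 (move_left): buffer="zroev" (len 5), cursors c1@0 c2@3, authorship .....
After op 3 (insert('q')): buffer="qzroqev" (len 7), cursors c1@1 c2@5, authorship 1...2..
After op 4 (delete): buffer="zroev" (len 5), cursors c1@0 c2@3, authorship .....
After op 5 (insert('w')): buffer="wzrowev" (len 7), cursors c1@1 c2@5, authorship 1...2..
After op 6 (move_left): buffer="wzrowev" (len 7), cursors c1@0 c2@4, authorship 1...2..
After op 7 (move_right): buffer="wzrowev" (len 7), cursors c1@1 c2@5, authorship 1...2..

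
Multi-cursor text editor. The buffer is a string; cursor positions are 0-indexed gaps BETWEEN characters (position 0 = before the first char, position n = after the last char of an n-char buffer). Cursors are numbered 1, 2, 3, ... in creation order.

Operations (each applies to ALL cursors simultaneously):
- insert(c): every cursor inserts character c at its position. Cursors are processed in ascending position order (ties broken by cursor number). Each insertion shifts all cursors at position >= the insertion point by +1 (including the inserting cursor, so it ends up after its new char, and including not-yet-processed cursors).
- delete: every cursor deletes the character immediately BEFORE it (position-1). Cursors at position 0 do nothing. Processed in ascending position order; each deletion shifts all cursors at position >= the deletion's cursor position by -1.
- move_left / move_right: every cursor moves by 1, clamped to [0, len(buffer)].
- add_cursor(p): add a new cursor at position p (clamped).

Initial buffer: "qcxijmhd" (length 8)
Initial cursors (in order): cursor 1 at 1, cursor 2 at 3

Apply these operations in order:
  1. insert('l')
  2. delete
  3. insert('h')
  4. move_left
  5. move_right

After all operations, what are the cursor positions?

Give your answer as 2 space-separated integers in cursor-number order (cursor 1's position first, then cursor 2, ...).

After op 1 (insert('l')): buffer="qlcxlijmhd" (len 10), cursors c1@2 c2@5, authorship .1..2.....
After op 2 (delete): buffer="qcxijmhd" (len 8), cursors c1@1 c2@3, authorship ........
After op 3 (insert('h')): buffer="qhcxhijmhd" (len 10), cursors c1@2 c2@5, authorship .1..2.....
After op 4 (move_left): buffer="qhcxhijmhd" (len 10), cursors c1@1 c2@4, authorship .1..2.....
After op 5 (move_right): buffer="qhcxhijmhd" (len 10), cursors c1@2 c2@5, authorship .1..2.....

Answer: 2 5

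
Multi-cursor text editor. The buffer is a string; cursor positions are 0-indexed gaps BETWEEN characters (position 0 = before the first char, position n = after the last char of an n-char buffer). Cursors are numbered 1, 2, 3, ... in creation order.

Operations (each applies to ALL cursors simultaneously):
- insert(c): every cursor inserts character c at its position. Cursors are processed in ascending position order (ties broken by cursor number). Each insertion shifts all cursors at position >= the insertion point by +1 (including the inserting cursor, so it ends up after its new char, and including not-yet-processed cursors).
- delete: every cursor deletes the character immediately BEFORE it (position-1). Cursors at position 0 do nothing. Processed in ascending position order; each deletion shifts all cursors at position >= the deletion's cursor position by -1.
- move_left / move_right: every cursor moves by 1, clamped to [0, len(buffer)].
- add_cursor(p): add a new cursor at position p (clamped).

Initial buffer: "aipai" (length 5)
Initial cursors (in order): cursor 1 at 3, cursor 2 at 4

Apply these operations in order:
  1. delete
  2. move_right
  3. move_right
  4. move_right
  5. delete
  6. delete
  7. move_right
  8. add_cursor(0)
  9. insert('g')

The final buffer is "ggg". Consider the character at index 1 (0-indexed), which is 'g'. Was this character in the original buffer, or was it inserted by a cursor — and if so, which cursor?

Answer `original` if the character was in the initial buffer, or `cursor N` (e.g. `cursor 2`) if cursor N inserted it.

Answer: cursor 2

Derivation:
After op 1 (delete): buffer="aii" (len 3), cursors c1@2 c2@2, authorship ...
After op 2 (move_right): buffer="aii" (len 3), cursors c1@3 c2@3, authorship ...
After op 3 (move_right): buffer="aii" (len 3), cursors c1@3 c2@3, authorship ...
After op 4 (move_right): buffer="aii" (len 3), cursors c1@3 c2@3, authorship ...
After op 5 (delete): buffer="a" (len 1), cursors c1@1 c2@1, authorship .
After op 6 (delete): buffer="" (len 0), cursors c1@0 c2@0, authorship 
After op 7 (move_right): buffer="" (len 0), cursors c1@0 c2@0, authorship 
After op 8 (add_cursor(0)): buffer="" (len 0), cursors c1@0 c2@0 c3@0, authorship 
After op 9 (insert('g')): buffer="ggg" (len 3), cursors c1@3 c2@3 c3@3, authorship 123
Authorship (.=original, N=cursor N): 1 2 3
Index 1: author = 2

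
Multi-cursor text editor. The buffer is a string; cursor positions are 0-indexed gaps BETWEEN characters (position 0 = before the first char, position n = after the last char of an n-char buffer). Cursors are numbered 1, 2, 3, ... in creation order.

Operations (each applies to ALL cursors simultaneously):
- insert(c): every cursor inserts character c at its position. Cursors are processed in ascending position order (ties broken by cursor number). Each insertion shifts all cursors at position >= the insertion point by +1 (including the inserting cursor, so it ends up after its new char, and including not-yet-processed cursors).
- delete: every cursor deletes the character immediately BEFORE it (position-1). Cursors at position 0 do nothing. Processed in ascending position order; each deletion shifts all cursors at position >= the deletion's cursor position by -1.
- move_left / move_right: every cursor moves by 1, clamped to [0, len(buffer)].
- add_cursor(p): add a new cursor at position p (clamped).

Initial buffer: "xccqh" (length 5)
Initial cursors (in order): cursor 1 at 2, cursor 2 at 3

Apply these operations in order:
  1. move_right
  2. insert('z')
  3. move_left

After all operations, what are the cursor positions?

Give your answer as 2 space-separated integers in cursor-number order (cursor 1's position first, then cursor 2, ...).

Answer: 3 5

Derivation:
After op 1 (move_right): buffer="xccqh" (len 5), cursors c1@3 c2@4, authorship .....
After op 2 (insert('z')): buffer="xcczqzh" (len 7), cursors c1@4 c2@6, authorship ...1.2.
After op 3 (move_left): buffer="xcczqzh" (len 7), cursors c1@3 c2@5, authorship ...1.2.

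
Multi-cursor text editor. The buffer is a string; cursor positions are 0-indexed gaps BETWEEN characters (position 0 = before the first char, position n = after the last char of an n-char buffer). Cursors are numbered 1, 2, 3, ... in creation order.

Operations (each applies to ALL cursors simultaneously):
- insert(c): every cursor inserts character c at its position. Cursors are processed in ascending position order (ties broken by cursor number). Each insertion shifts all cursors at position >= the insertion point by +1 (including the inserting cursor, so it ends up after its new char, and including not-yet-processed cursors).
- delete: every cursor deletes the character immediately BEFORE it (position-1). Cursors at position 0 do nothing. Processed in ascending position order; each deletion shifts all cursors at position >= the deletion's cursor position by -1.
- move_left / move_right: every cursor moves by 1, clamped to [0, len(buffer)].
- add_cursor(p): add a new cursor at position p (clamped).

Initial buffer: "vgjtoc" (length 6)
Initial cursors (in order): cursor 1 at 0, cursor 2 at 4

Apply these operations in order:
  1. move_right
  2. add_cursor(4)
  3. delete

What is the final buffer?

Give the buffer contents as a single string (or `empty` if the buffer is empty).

After op 1 (move_right): buffer="vgjtoc" (len 6), cursors c1@1 c2@5, authorship ......
After op 2 (add_cursor(4)): buffer="vgjtoc" (len 6), cursors c1@1 c3@4 c2@5, authorship ......
After op 3 (delete): buffer="gjc" (len 3), cursors c1@0 c2@2 c3@2, authorship ...

Answer: gjc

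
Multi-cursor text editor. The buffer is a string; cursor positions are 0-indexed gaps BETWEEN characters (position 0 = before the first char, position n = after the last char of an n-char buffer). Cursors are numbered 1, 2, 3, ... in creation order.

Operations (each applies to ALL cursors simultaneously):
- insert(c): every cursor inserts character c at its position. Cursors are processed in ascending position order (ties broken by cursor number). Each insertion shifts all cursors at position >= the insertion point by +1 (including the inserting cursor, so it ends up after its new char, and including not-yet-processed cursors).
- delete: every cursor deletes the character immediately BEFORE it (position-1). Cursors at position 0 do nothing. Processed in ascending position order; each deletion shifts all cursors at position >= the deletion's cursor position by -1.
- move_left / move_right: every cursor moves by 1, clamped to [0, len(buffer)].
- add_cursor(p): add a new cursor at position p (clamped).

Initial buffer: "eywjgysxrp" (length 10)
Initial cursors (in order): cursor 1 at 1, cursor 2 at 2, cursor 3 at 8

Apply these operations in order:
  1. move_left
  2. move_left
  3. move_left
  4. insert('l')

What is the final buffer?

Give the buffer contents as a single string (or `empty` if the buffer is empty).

Answer: lleywjglysxrp

Derivation:
After op 1 (move_left): buffer="eywjgysxrp" (len 10), cursors c1@0 c2@1 c3@7, authorship ..........
After op 2 (move_left): buffer="eywjgysxrp" (len 10), cursors c1@0 c2@0 c3@6, authorship ..........
After op 3 (move_left): buffer="eywjgysxrp" (len 10), cursors c1@0 c2@0 c3@5, authorship ..........
After op 4 (insert('l')): buffer="lleywjglysxrp" (len 13), cursors c1@2 c2@2 c3@8, authorship 12.....3.....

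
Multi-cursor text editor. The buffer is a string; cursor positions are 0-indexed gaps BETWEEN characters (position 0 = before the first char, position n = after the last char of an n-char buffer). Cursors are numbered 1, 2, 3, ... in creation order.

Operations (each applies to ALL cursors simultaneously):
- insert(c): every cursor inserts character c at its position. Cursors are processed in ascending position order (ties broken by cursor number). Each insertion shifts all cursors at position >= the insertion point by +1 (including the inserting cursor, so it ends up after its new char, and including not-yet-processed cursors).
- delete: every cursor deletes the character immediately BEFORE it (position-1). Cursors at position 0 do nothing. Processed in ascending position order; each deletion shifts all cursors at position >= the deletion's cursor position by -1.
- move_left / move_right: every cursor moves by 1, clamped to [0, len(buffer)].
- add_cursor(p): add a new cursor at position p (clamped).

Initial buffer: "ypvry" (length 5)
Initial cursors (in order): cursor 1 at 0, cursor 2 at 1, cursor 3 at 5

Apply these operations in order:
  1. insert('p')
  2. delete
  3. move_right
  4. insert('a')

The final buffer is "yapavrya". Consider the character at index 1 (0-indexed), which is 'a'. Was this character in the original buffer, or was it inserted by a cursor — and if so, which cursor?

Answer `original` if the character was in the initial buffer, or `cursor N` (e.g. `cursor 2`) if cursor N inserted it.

After op 1 (insert('p')): buffer="pyppvryp" (len 8), cursors c1@1 c2@3 c3@8, authorship 1.2....3
After op 2 (delete): buffer="ypvry" (len 5), cursors c1@0 c2@1 c3@5, authorship .....
After op 3 (move_right): buffer="ypvry" (len 5), cursors c1@1 c2@2 c3@5, authorship .....
After op 4 (insert('a')): buffer="yapavrya" (len 8), cursors c1@2 c2@4 c3@8, authorship .1.2...3
Authorship (.=original, N=cursor N): . 1 . 2 . . . 3
Index 1: author = 1

Answer: cursor 1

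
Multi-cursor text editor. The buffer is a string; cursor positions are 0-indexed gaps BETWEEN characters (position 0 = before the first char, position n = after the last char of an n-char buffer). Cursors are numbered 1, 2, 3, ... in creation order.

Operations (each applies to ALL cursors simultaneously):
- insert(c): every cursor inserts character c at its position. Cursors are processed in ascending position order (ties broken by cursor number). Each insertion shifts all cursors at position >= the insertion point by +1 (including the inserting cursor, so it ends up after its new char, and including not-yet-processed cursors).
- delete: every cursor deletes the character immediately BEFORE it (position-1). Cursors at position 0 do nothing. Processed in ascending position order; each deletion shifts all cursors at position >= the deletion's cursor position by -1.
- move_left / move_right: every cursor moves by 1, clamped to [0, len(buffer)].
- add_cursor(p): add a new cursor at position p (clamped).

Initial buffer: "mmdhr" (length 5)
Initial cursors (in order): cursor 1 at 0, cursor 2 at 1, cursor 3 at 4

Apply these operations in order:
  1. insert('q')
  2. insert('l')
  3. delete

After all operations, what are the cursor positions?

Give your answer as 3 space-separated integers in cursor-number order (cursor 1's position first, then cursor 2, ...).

Answer: 1 3 7

Derivation:
After op 1 (insert('q')): buffer="qmqmdhqr" (len 8), cursors c1@1 c2@3 c3@7, authorship 1.2...3.
After op 2 (insert('l')): buffer="qlmqlmdhqlr" (len 11), cursors c1@2 c2@5 c3@10, authorship 11.22...33.
After op 3 (delete): buffer="qmqmdhqr" (len 8), cursors c1@1 c2@3 c3@7, authorship 1.2...3.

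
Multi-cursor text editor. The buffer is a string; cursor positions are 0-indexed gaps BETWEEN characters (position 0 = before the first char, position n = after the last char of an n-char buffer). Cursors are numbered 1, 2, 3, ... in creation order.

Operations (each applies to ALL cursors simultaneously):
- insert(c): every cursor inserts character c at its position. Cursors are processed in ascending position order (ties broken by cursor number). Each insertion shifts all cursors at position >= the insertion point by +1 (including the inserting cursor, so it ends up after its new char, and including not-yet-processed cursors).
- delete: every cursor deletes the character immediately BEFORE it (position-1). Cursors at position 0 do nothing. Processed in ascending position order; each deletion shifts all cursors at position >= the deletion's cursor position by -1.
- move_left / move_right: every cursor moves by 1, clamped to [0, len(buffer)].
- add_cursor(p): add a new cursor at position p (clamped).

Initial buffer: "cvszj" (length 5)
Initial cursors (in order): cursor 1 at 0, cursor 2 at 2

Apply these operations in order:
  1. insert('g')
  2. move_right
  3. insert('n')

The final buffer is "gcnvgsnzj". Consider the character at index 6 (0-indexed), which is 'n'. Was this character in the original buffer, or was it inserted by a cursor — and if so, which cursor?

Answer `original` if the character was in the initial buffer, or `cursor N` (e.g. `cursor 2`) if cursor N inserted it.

After op 1 (insert('g')): buffer="gcvgszj" (len 7), cursors c1@1 c2@4, authorship 1..2...
After op 2 (move_right): buffer="gcvgszj" (len 7), cursors c1@2 c2@5, authorship 1..2...
After op 3 (insert('n')): buffer="gcnvgsnzj" (len 9), cursors c1@3 c2@7, authorship 1.1.2.2..
Authorship (.=original, N=cursor N): 1 . 1 . 2 . 2 . .
Index 6: author = 2

Answer: cursor 2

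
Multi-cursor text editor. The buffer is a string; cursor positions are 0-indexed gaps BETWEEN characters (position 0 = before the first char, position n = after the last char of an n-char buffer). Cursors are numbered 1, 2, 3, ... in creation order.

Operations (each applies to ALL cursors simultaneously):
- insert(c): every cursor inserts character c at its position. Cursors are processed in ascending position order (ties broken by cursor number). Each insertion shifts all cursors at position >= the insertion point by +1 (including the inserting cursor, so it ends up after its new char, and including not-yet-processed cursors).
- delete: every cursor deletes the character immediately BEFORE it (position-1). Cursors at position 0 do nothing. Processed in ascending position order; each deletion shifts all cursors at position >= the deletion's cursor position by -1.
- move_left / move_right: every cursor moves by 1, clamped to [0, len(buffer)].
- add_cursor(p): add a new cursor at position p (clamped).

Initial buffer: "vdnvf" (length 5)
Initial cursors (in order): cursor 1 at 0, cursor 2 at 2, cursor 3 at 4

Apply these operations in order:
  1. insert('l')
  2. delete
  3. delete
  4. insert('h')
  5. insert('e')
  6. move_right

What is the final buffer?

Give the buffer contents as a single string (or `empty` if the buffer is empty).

After op 1 (insert('l')): buffer="lvdlnvlf" (len 8), cursors c1@1 c2@4 c3@7, authorship 1..2..3.
After op 2 (delete): buffer="vdnvf" (len 5), cursors c1@0 c2@2 c3@4, authorship .....
After op 3 (delete): buffer="vnf" (len 3), cursors c1@0 c2@1 c3@2, authorship ...
After op 4 (insert('h')): buffer="hvhnhf" (len 6), cursors c1@1 c2@3 c3@5, authorship 1.2.3.
After op 5 (insert('e')): buffer="hevhenhef" (len 9), cursors c1@2 c2@5 c3@8, authorship 11.22.33.
After op 6 (move_right): buffer="hevhenhef" (len 9), cursors c1@3 c2@6 c3@9, authorship 11.22.33.

Answer: hevhenhef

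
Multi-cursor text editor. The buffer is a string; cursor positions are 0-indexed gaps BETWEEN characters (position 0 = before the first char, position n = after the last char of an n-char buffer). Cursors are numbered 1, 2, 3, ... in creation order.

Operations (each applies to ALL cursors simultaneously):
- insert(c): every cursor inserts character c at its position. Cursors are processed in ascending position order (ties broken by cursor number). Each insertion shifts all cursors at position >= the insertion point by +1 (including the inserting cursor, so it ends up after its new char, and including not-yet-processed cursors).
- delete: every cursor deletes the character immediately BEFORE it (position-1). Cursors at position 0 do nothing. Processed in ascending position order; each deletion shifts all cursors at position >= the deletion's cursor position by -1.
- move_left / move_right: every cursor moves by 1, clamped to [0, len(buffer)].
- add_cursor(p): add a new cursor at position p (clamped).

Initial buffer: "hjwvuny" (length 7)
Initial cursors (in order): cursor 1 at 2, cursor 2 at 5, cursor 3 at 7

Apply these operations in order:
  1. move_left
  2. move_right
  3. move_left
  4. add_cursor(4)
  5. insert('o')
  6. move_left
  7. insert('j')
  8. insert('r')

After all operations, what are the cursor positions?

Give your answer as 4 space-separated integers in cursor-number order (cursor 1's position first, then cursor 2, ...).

After op 1 (move_left): buffer="hjwvuny" (len 7), cursors c1@1 c2@4 c3@6, authorship .......
After op 2 (move_right): buffer="hjwvuny" (len 7), cursors c1@2 c2@5 c3@7, authorship .......
After op 3 (move_left): buffer="hjwvuny" (len 7), cursors c1@1 c2@4 c3@6, authorship .......
After op 4 (add_cursor(4)): buffer="hjwvuny" (len 7), cursors c1@1 c2@4 c4@4 c3@6, authorship .......
After op 5 (insert('o')): buffer="hojwvoounoy" (len 11), cursors c1@2 c2@7 c4@7 c3@10, authorship .1...24..3.
After op 6 (move_left): buffer="hojwvoounoy" (len 11), cursors c1@1 c2@6 c4@6 c3@9, authorship .1...24..3.
After op 7 (insert('j')): buffer="hjojwvojjounjoy" (len 15), cursors c1@2 c2@9 c4@9 c3@13, authorship .11...2244..33.
After op 8 (insert('r')): buffer="hjrojwvojjrrounjroy" (len 19), cursors c1@3 c2@12 c4@12 c3@17, authorship .111...224244..333.

Answer: 3 12 17 12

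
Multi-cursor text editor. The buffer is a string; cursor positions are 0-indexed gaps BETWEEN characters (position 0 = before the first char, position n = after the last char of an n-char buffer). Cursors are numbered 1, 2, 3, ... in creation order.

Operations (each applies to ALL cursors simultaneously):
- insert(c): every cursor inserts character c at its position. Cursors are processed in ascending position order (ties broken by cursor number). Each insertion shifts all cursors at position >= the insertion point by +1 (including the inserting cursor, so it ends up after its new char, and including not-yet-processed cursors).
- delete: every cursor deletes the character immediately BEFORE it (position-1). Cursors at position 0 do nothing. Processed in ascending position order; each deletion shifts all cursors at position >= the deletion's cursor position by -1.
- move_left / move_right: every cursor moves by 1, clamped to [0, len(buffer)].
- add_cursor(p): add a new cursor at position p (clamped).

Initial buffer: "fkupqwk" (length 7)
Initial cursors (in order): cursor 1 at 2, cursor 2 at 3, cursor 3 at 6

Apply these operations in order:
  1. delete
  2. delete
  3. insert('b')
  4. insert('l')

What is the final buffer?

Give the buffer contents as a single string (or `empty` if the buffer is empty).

Answer: bbllpblk

Derivation:
After op 1 (delete): buffer="fpqk" (len 4), cursors c1@1 c2@1 c3@3, authorship ....
After op 2 (delete): buffer="pk" (len 2), cursors c1@0 c2@0 c3@1, authorship ..
After op 3 (insert('b')): buffer="bbpbk" (len 5), cursors c1@2 c2@2 c3@4, authorship 12.3.
After op 4 (insert('l')): buffer="bbllpblk" (len 8), cursors c1@4 c2@4 c3@7, authorship 1212.33.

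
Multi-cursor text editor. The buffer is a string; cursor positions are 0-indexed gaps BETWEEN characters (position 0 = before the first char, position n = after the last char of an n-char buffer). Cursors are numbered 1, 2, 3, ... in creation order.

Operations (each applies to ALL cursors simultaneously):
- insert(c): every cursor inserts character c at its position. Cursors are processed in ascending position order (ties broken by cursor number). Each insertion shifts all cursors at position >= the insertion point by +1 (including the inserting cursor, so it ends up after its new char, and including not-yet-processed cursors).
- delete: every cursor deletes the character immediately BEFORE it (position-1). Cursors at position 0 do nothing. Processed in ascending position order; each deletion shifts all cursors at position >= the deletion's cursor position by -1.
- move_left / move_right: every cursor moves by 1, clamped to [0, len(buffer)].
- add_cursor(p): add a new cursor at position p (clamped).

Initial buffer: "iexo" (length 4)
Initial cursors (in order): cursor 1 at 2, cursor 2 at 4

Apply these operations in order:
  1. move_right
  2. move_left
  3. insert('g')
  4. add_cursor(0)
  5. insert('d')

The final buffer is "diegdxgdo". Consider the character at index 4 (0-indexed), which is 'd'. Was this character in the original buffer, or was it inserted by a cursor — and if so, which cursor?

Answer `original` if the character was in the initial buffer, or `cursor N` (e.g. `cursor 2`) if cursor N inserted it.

Answer: cursor 1

Derivation:
After op 1 (move_right): buffer="iexo" (len 4), cursors c1@3 c2@4, authorship ....
After op 2 (move_left): buffer="iexo" (len 4), cursors c1@2 c2@3, authorship ....
After op 3 (insert('g')): buffer="iegxgo" (len 6), cursors c1@3 c2@5, authorship ..1.2.
After op 4 (add_cursor(0)): buffer="iegxgo" (len 6), cursors c3@0 c1@3 c2@5, authorship ..1.2.
After op 5 (insert('d')): buffer="diegdxgdo" (len 9), cursors c3@1 c1@5 c2@8, authorship 3..11.22.
Authorship (.=original, N=cursor N): 3 . . 1 1 . 2 2 .
Index 4: author = 1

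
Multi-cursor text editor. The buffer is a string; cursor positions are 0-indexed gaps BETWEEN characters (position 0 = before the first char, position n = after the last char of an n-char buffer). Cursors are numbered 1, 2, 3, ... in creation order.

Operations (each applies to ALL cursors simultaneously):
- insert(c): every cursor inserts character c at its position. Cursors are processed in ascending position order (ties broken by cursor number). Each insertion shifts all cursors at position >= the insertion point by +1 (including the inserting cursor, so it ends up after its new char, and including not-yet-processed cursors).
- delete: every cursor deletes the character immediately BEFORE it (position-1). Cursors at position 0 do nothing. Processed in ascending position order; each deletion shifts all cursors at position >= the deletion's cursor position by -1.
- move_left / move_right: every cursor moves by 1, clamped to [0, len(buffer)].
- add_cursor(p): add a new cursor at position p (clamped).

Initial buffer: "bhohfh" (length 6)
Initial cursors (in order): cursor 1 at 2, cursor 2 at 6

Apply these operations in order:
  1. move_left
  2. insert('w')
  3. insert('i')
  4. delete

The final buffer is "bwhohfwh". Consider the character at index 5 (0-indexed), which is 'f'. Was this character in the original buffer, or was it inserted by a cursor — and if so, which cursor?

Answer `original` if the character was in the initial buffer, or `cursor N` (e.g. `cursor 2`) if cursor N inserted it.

After op 1 (move_left): buffer="bhohfh" (len 6), cursors c1@1 c2@5, authorship ......
After op 2 (insert('w')): buffer="bwhohfwh" (len 8), cursors c1@2 c2@7, authorship .1....2.
After op 3 (insert('i')): buffer="bwihohfwih" (len 10), cursors c1@3 c2@9, authorship .11....22.
After op 4 (delete): buffer="bwhohfwh" (len 8), cursors c1@2 c2@7, authorship .1....2.
Authorship (.=original, N=cursor N): . 1 . . . . 2 .
Index 5: author = original

Answer: original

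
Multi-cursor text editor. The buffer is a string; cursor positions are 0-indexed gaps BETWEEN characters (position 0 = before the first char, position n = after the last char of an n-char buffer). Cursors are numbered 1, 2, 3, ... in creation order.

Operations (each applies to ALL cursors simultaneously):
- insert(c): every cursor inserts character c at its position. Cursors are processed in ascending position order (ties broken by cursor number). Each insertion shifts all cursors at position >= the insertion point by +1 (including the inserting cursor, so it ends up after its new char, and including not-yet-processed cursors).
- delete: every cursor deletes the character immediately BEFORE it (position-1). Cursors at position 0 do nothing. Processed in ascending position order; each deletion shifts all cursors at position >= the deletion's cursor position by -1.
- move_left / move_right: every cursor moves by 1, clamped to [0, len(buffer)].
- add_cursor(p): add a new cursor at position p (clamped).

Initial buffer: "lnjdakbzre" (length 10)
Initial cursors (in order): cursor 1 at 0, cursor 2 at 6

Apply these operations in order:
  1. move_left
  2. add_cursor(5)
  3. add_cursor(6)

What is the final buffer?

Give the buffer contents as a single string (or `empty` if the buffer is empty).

After op 1 (move_left): buffer="lnjdakbzre" (len 10), cursors c1@0 c2@5, authorship ..........
After op 2 (add_cursor(5)): buffer="lnjdakbzre" (len 10), cursors c1@0 c2@5 c3@5, authorship ..........
After op 3 (add_cursor(6)): buffer="lnjdakbzre" (len 10), cursors c1@0 c2@5 c3@5 c4@6, authorship ..........

Answer: lnjdakbzre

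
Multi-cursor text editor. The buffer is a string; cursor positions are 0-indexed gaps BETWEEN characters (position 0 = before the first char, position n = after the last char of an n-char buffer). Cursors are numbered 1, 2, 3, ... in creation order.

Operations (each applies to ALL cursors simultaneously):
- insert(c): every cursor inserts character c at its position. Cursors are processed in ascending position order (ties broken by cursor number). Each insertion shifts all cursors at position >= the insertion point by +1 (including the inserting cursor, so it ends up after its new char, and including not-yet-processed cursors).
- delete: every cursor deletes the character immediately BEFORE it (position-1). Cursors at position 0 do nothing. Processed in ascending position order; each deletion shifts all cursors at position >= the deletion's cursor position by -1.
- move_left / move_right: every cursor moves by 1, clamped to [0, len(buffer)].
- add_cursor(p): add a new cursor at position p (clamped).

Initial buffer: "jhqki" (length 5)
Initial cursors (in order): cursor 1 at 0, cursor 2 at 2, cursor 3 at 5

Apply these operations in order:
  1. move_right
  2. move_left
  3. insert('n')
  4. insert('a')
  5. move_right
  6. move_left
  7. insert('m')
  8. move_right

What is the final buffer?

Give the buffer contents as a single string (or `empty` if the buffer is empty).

Answer: namjhnamqknami

Derivation:
After op 1 (move_right): buffer="jhqki" (len 5), cursors c1@1 c2@3 c3@5, authorship .....
After op 2 (move_left): buffer="jhqki" (len 5), cursors c1@0 c2@2 c3@4, authorship .....
After op 3 (insert('n')): buffer="njhnqkni" (len 8), cursors c1@1 c2@4 c3@7, authorship 1..2..3.
After op 4 (insert('a')): buffer="najhnaqknai" (len 11), cursors c1@2 c2@6 c3@10, authorship 11..22..33.
After op 5 (move_right): buffer="najhnaqknai" (len 11), cursors c1@3 c2@7 c3@11, authorship 11..22..33.
After op 6 (move_left): buffer="najhnaqknai" (len 11), cursors c1@2 c2@6 c3@10, authorship 11..22..33.
After op 7 (insert('m')): buffer="namjhnamqknami" (len 14), cursors c1@3 c2@8 c3@13, authorship 111..222..333.
After op 8 (move_right): buffer="namjhnamqknami" (len 14), cursors c1@4 c2@9 c3@14, authorship 111..222..333.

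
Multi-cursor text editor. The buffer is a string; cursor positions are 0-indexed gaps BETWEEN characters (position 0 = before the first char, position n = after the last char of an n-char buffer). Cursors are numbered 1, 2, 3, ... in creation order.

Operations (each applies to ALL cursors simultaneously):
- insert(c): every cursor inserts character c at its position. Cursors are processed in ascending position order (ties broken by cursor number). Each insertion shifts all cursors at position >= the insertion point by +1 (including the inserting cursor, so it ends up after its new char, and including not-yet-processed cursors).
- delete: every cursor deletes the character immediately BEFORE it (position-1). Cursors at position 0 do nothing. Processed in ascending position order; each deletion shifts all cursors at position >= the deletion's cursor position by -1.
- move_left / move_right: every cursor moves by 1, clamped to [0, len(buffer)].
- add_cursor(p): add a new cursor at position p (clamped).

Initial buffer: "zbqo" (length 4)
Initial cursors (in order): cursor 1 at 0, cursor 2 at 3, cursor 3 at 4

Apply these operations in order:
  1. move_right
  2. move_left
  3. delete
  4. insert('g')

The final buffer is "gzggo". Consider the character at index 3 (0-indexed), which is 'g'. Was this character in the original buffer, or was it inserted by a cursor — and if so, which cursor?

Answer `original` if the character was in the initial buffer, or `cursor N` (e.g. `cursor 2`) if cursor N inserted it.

After op 1 (move_right): buffer="zbqo" (len 4), cursors c1@1 c2@4 c3@4, authorship ....
After op 2 (move_left): buffer="zbqo" (len 4), cursors c1@0 c2@3 c3@3, authorship ....
After op 3 (delete): buffer="zo" (len 2), cursors c1@0 c2@1 c3@1, authorship ..
After op 4 (insert('g')): buffer="gzggo" (len 5), cursors c1@1 c2@4 c3@4, authorship 1.23.
Authorship (.=original, N=cursor N): 1 . 2 3 .
Index 3: author = 3

Answer: cursor 3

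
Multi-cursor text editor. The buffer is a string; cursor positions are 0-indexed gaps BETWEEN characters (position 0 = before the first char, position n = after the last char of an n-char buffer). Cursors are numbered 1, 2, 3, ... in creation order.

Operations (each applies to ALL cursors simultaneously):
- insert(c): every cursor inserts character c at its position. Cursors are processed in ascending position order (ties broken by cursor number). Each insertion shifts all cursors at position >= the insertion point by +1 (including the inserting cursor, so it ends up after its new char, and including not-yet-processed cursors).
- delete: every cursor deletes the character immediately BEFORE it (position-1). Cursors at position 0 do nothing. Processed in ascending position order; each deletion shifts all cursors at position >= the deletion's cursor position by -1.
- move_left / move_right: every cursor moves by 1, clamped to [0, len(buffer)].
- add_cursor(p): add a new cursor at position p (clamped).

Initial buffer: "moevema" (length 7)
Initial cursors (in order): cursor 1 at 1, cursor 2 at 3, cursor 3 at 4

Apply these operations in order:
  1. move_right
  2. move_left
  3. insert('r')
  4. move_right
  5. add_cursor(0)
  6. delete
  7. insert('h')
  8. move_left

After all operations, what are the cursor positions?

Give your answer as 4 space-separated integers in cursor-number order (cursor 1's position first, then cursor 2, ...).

After op 1 (move_right): buffer="moevema" (len 7), cursors c1@2 c2@4 c3@5, authorship .......
After op 2 (move_left): buffer="moevema" (len 7), cursors c1@1 c2@3 c3@4, authorship .......
After op 3 (insert('r')): buffer="mroervrema" (len 10), cursors c1@2 c2@5 c3@7, authorship .1..2.3...
After op 4 (move_right): buffer="mroervrema" (len 10), cursors c1@3 c2@6 c3@8, authorship .1..2.3...
After op 5 (add_cursor(0)): buffer="mroervrema" (len 10), cursors c4@0 c1@3 c2@6 c3@8, authorship .1..2.3...
After op 6 (delete): buffer="mrerrma" (len 7), cursors c4@0 c1@2 c2@4 c3@5, authorship .1.23..
After op 7 (insert('h')): buffer="hmrherhrhma" (len 11), cursors c4@1 c1@4 c2@7 c3@9, authorship 4.11.2233..
After op 8 (move_left): buffer="hmrherhrhma" (len 11), cursors c4@0 c1@3 c2@6 c3@8, authorship 4.11.2233..

Answer: 3 6 8 0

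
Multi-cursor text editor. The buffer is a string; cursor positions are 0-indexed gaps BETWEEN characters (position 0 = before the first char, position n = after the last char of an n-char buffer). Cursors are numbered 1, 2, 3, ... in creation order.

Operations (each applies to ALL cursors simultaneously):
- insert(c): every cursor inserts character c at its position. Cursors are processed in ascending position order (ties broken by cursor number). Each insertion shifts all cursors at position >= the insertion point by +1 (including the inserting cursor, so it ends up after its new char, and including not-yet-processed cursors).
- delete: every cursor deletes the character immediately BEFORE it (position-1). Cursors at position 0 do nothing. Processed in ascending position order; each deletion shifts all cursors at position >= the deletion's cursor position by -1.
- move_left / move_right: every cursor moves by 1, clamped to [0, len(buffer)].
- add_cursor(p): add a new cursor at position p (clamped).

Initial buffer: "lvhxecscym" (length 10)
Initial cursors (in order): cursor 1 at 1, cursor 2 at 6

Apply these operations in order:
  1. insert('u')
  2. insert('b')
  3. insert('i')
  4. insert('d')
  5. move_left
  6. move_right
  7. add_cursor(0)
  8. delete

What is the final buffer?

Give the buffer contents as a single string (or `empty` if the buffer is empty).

Answer: lubivhxecubiscym

Derivation:
After op 1 (insert('u')): buffer="luvhxecuscym" (len 12), cursors c1@2 c2@8, authorship .1.....2....
After op 2 (insert('b')): buffer="lubvhxecubscym" (len 14), cursors c1@3 c2@10, authorship .11.....22....
After op 3 (insert('i')): buffer="lubivhxecubiscym" (len 16), cursors c1@4 c2@12, authorship .111.....222....
After op 4 (insert('d')): buffer="lubidvhxecubidscym" (len 18), cursors c1@5 c2@14, authorship .1111.....2222....
After op 5 (move_left): buffer="lubidvhxecubidscym" (len 18), cursors c1@4 c2@13, authorship .1111.....2222....
After op 6 (move_right): buffer="lubidvhxecubidscym" (len 18), cursors c1@5 c2@14, authorship .1111.....2222....
After op 7 (add_cursor(0)): buffer="lubidvhxecubidscym" (len 18), cursors c3@0 c1@5 c2@14, authorship .1111.....2222....
After op 8 (delete): buffer="lubivhxecubiscym" (len 16), cursors c3@0 c1@4 c2@12, authorship .111.....222....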